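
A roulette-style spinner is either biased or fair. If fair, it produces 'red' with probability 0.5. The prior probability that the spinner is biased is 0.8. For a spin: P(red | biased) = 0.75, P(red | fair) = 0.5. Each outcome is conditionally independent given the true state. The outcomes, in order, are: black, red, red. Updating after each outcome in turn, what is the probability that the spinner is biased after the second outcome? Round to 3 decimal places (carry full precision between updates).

After 'black': P(biased) = 0.25·0.8000 / (0.25·0.8000 + 0.5·0.2000) ≈ 0.6667
After 'red': P(biased) = 0.75·0.6667 / (0.75·0.6667 + 0.5·0.3333) ≈ 0.7500

0.750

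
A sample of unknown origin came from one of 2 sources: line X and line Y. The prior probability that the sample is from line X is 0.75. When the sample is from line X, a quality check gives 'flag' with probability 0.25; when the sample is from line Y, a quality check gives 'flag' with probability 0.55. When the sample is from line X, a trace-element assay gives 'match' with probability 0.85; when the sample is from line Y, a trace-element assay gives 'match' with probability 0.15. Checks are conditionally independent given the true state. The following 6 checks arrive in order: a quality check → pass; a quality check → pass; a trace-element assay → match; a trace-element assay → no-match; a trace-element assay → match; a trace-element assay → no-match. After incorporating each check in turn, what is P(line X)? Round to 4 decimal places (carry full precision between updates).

After a quality check='pass': P(line X) = 0.75·0.7500 / (0.75·0.7500 + 0.45·0.2500) ≈ 0.8333
After a quality check='pass': P(line X) = 0.75·0.8333 / (0.75·0.8333 + 0.45·0.1667) ≈ 0.8929
After a trace-element assay='match': P(line X) = 0.85·0.8929 / (0.85·0.8929 + 0.15·0.1071) ≈ 0.9793
After a trace-element assay='no-match': P(line X) = 0.15·0.9793 / (0.15·0.9793 + 0.85·0.0207) ≈ 0.8929
After a trace-element assay='match': P(line X) = 0.85·0.8929 / (0.85·0.8929 + 0.15·0.1071) ≈ 0.9793
After a trace-element assay='no-match': P(line X) = 0.15·0.9793 / (0.15·0.9793 + 0.85·0.0207) ≈ 0.8929

0.8929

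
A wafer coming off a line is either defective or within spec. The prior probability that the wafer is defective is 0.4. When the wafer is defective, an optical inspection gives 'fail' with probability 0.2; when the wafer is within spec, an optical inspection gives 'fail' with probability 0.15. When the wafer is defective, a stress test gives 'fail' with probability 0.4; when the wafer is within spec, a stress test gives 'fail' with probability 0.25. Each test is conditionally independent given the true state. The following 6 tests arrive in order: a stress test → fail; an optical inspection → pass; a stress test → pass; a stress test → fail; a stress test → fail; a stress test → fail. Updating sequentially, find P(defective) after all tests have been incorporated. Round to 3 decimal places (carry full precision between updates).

0.767

After a stress test='fail': P(defective) = 0.4·0.4000 / (0.4·0.4000 + 0.25·0.6000) ≈ 0.5161
After an optical inspection='pass': P(defective) = 0.8·0.5161 / (0.8·0.5161 + 0.85·0.4839) ≈ 0.5010
After a stress test='pass': P(defective) = 0.6·0.5010 / (0.6·0.5010 + 0.75·0.4990) ≈ 0.4454
After a stress test='fail': P(defective) = 0.4·0.4454 / (0.4·0.4454 + 0.25·0.5546) ≈ 0.5624
After a stress test='fail': P(defective) = 0.4·0.5624 / (0.4·0.5624 + 0.25·0.4376) ≈ 0.6728
After a stress test='fail': P(defective) = 0.4·0.6728 / (0.4·0.6728 + 0.25·0.3272) ≈ 0.7669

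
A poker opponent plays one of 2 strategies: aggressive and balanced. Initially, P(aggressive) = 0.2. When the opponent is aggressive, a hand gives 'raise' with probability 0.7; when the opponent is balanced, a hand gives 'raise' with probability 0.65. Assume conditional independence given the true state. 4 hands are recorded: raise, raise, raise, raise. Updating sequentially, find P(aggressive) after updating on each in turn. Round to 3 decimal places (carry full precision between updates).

After 'raise': P(aggressive) = 0.7·0.2000 / (0.7·0.2000 + 0.65·0.8000) ≈ 0.2121
After 'raise': P(aggressive) = 0.7·0.2121 / (0.7·0.2121 + 0.65·0.7879) ≈ 0.2248
After 'raise': P(aggressive) = 0.7·0.2248 / (0.7·0.2248 + 0.65·0.7752) ≈ 0.2379
After 'raise': P(aggressive) = 0.7·0.2379 / (0.7·0.2379 + 0.65·0.7621) ≈ 0.2516

0.252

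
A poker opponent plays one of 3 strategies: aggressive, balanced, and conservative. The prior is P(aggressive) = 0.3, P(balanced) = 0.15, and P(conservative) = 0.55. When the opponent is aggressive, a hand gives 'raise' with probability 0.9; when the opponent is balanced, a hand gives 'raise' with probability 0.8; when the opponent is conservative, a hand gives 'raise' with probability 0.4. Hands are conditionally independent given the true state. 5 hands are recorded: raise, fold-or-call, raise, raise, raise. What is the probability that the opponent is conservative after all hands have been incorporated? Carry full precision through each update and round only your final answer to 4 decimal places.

Apply Bayes' rule sequentially, carrying P(conservative) forward.
After 'raise': normaliser = 0.9·0.3000 + 0.8·0.1500 + 0.4·0.5500; P(aggressive) ≈ 0.4426, P(balanced) ≈ 0.1967, P(conservative) ≈ 0.3607
After 'fold-or-call': normaliser = 0.1·0.4426 + 0.2·0.1967 + 0.6·0.3607; P(aggressive) ≈ 0.1475, P(balanced) ≈ 0.1311, P(conservative) ≈ 0.7213
After 'raise': normaliser = 0.9·0.1475 + 0.8·0.1311 + 0.4·0.7213; P(aggressive) ≈ 0.2523, P(balanced) ≈ 0.1994, P(conservative) ≈ 0.5483
After 'raise': normaliser = 0.9·0.2523 + 0.8·0.1994 + 0.4·0.5483; P(aggressive) ≈ 0.3748, P(balanced) ≈ 0.2632, P(conservative) ≈ 0.3620
After 'raise': normaliser = 0.9·0.3748 + 0.8·0.2632 + 0.4·0.3620; P(aggressive) ≈ 0.4870, P(balanced) ≈ 0.3040, P(conservative) ≈ 0.2090

0.2090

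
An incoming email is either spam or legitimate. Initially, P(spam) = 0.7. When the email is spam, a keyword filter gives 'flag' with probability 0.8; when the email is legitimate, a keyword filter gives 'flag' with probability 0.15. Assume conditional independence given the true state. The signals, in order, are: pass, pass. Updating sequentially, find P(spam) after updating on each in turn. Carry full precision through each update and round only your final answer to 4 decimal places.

After 'pass': P(spam) = 0.2·0.7000 / (0.2·0.7000 + 0.85·0.3000) ≈ 0.3544
After 'pass': P(spam) = 0.2·0.3544 / (0.2·0.3544 + 0.85·0.6456) ≈ 0.1144

0.1144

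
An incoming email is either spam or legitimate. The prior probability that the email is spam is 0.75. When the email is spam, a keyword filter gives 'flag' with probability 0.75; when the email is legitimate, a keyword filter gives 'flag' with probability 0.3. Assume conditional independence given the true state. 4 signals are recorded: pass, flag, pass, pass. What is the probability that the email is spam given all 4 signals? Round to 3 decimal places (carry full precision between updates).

After 'pass': P(spam) = 0.25·0.7500 / (0.25·0.7500 + 0.7·0.2500) ≈ 0.5172
After 'flag': P(spam) = 0.75·0.5172 / (0.75·0.5172 + 0.3·0.4828) ≈ 0.7282
After 'pass': P(spam) = 0.25·0.7282 / (0.25·0.7282 + 0.7·0.2718) ≈ 0.4889
After 'pass': P(spam) = 0.25·0.4889 / (0.25·0.4889 + 0.7·0.5111) ≈ 0.2547

0.255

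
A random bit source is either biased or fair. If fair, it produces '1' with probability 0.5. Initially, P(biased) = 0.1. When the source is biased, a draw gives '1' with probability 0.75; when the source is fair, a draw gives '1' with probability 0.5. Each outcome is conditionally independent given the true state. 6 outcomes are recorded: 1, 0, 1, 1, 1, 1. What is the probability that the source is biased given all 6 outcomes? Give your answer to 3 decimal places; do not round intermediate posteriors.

After '1': P(biased) = 0.75·0.1000 / (0.75·0.1000 + 0.5·0.9000) ≈ 0.1429
After '0': P(biased) = 0.25·0.1429 / (0.25·0.1429 + 0.5·0.8571) ≈ 0.0769
After '1': P(biased) = 0.75·0.0769 / (0.75·0.0769 + 0.5·0.9231) ≈ 0.1111
After '1': P(biased) = 0.75·0.1111 / (0.75·0.1111 + 0.5·0.8889) ≈ 0.1579
After '1': P(biased) = 0.75·0.1579 / (0.75·0.1579 + 0.5·0.8421) ≈ 0.2195
After '1': P(biased) = 0.75·0.2195 / (0.75·0.2195 + 0.5·0.7805) ≈ 0.2967

0.297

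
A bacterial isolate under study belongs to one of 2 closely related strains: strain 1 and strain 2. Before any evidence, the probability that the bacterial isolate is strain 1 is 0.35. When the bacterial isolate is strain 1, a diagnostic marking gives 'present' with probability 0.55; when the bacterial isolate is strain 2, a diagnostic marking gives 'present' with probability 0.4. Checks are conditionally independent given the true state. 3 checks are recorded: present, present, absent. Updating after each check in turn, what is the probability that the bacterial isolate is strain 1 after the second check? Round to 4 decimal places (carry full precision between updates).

0.5045

After 'present': P(strain 1) = 0.55·0.3500 / (0.55·0.3500 + 0.4·0.6500) ≈ 0.4254
After 'present': P(strain 1) = 0.55·0.4254 / (0.55·0.4254 + 0.4·0.5746) ≈ 0.5045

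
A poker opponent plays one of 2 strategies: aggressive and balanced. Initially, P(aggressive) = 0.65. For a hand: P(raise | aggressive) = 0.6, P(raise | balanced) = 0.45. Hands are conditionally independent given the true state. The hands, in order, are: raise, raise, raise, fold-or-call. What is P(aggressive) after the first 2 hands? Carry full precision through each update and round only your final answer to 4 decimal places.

0.7675

After 'raise': P(aggressive) = 0.6·0.6500 / (0.6·0.6500 + 0.45·0.3500) ≈ 0.7123
After 'raise': P(aggressive) = 0.6·0.7123 / (0.6·0.7123 + 0.45·0.2877) ≈ 0.7675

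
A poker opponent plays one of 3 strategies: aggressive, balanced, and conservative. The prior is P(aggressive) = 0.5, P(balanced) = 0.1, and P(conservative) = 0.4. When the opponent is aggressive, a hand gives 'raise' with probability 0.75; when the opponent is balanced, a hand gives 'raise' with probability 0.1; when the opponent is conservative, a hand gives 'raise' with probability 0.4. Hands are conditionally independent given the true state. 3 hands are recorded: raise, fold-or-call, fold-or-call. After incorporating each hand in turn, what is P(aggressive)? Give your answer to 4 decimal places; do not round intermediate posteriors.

After 'raise': normaliser = 0.75·0.5000 + 0.1·0.1000 + 0.4·0.4000; P(aggressive) ≈ 0.6881, P(balanced) ≈ 0.0183, P(conservative) ≈ 0.2936
After 'fold-or-call': normaliser = 0.25·0.6881 + 0.9·0.0183 + 0.6·0.2936; P(aggressive) ≈ 0.4717, P(balanced) ≈ 0.0453, P(conservative) ≈ 0.4830
After 'fold-or-call': normaliser = 0.25·0.4717 + 0.9·0.0453 + 0.6·0.4830; P(aggressive) ≈ 0.2629, P(balanced) ≈ 0.0909, P(conservative) ≈ 0.6462

0.2629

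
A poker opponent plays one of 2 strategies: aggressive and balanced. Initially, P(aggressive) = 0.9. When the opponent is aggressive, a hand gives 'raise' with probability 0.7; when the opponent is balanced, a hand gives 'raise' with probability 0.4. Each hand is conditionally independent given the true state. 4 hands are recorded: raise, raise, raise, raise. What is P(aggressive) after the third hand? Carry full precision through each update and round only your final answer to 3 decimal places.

After 'raise': P(aggressive) = 0.7·0.9000 / (0.7·0.9000 + 0.4·0.1000) ≈ 0.9403
After 'raise': P(aggressive) = 0.7·0.9403 / (0.7·0.9403 + 0.4·0.0597) ≈ 0.9650
After 'raise': P(aggressive) = 0.7·0.9650 / (0.7·0.9650 + 0.4·0.0350) ≈ 0.9797

0.980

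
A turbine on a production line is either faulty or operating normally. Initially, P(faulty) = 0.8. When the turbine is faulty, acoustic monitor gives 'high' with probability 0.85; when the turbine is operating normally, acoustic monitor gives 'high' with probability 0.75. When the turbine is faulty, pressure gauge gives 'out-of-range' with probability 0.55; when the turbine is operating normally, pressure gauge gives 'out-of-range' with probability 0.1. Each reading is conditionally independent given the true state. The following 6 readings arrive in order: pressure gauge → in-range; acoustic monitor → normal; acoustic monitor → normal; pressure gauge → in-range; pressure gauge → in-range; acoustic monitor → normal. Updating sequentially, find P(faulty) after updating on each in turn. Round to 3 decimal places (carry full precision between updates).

Apply Bayes' rule sequentially, carrying P(faulty) forward.
After pressure gauge='in-range': P(faulty) = 0.45·0.8000 / (0.45·0.8000 + 0.9·0.2000) ≈ 0.6667
After acoustic monitor='normal': P(faulty) = 0.15·0.6667 / (0.15·0.6667 + 0.25·0.3333) ≈ 0.5455
After acoustic monitor='normal': P(faulty) = 0.15·0.5455 / (0.15·0.5455 + 0.25·0.4545) ≈ 0.4186
After pressure gauge='in-range': P(faulty) = 0.45·0.4186 / (0.45·0.4186 + 0.9·0.5814) ≈ 0.2647
After pressure gauge='in-range': P(faulty) = 0.45·0.2647 / (0.45·0.2647 + 0.9·0.7353) ≈ 0.1525
After acoustic monitor='normal': P(faulty) = 0.15·0.1525 / (0.15·0.1525 + 0.25·0.8475) ≈ 0.0975

0.097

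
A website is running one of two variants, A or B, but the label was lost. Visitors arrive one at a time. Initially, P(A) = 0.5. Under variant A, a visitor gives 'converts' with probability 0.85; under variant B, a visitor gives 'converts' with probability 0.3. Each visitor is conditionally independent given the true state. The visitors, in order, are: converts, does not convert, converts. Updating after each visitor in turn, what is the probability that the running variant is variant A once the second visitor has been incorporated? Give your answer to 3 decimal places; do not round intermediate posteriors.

0.378

Apply Bayes' rule sequentially, carrying P(A) forward.
After 'converts': P(A) = 0.85·0.5000 / (0.85·0.5000 + 0.3·0.5000) ≈ 0.7391
After 'does not convert': P(A) = 0.15·0.7391 / (0.15·0.7391 + 0.7·0.2609) ≈ 0.3778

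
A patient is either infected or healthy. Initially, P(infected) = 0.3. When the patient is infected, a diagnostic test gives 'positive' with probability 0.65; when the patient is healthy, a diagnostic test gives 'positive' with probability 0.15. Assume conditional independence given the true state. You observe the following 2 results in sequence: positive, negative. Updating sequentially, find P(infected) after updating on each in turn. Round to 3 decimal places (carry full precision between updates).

0.433

Apply Bayes' rule sequentially, carrying P(infected) forward.
After 'positive': P(infected) = 0.65·0.3000 / (0.65·0.3000 + 0.15·0.7000) ≈ 0.6500
After 'negative': P(infected) = 0.35·0.6500 / (0.35·0.6500 + 0.85·0.3500) ≈ 0.4333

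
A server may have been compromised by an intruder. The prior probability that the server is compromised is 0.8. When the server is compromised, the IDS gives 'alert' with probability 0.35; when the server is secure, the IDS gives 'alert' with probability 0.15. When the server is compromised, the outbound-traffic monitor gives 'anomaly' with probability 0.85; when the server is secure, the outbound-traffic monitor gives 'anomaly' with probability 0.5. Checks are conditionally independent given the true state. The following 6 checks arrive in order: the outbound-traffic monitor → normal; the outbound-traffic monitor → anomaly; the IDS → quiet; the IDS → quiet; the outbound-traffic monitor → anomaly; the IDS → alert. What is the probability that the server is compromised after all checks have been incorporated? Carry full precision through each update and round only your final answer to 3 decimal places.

0.826

After the outbound-traffic monitor='normal': P(compromised) = 0.15·0.8000 / (0.15·0.8000 + 0.5·0.2000) ≈ 0.5455
After the outbound-traffic monitor='anomaly': P(compromised) = 0.85·0.5455 / (0.85·0.5455 + 0.5·0.4545) ≈ 0.6711
After the IDS='quiet': P(compromised) = 0.65·0.6711 / (0.65·0.6711 + 0.85·0.3289) ≈ 0.6094
After the IDS='quiet': P(compromised) = 0.65·0.6094 / (0.65·0.6094 + 0.85·0.3906) ≈ 0.5440
After the outbound-traffic monitor='anomaly': P(compromised) = 0.85·0.5440 / (0.85·0.5440 + 0.5·0.4560) ≈ 0.6697
After the IDS='alert': P(compromised) = 0.35·0.6697 / (0.35·0.6697 + 0.15·0.3303) ≈ 0.8255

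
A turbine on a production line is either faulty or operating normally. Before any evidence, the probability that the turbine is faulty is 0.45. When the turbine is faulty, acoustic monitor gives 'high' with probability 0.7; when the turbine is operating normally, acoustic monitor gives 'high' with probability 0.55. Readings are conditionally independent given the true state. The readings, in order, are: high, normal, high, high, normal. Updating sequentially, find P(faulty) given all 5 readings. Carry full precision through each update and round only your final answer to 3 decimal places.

0.428

After 'high': P(faulty) = 0.7·0.4500 / (0.7·0.4500 + 0.55·0.5500) ≈ 0.5101
After 'normal': P(faulty) = 0.3·0.5101 / (0.3·0.5101 + 0.45·0.4899) ≈ 0.4098
After 'high': P(faulty) = 0.7·0.4098 / (0.7·0.4098 + 0.55·0.5902) ≈ 0.4691
After 'high': P(faulty) = 0.7·0.4691 / (0.7·0.4691 + 0.55·0.5309) ≈ 0.5293
After 'normal': P(faulty) = 0.3·0.5293 / (0.3·0.5293 + 0.45·0.4707) ≈ 0.4285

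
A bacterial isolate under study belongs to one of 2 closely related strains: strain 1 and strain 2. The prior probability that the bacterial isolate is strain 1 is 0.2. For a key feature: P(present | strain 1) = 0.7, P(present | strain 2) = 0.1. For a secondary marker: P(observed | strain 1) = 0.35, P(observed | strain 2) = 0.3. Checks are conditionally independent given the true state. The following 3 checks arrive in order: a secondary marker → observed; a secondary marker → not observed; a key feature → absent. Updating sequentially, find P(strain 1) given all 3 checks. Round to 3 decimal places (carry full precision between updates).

Apply Bayes' rule sequentially, carrying P(strain 1) forward.
After a secondary marker='observed': P(strain 1) = 0.35·0.2000 / (0.35·0.2000 + 0.3·0.8000) ≈ 0.2258
After a secondary marker='not observed': P(strain 1) = 0.65·0.2258 / (0.65·0.2258 + 0.7·0.7742) ≈ 0.2131
After a key feature='absent': P(strain 1) = 0.3·0.2131 / (0.3·0.2131 + 0.9·0.7869) ≈ 0.0828

0.083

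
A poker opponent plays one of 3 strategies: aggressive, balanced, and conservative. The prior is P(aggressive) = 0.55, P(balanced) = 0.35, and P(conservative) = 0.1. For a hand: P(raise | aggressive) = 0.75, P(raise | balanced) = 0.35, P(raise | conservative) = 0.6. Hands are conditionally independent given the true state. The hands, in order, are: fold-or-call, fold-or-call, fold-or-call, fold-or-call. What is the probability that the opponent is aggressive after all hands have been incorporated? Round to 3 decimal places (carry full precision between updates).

0.032

After 'fold-or-call': normaliser = 0.25·0.5500 + 0.65·0.3500 + 0.4·0.1000; P(aggressive) ≈ 0.3395, P(balanced) ≈ 0.5617, P(conservative) ≈ 0.0988
After 'fold-or-call': normaliser = 0.25·0.3395 + 0.65·0.5617 + 0.4·0.0988; P(aggressive) ≈ 0.1734, P(balanced) ≈ 0.7459, P(conservative) ≈ 0.0807
After 'fold-or-call': normaliser = 0.25·0.1734 + 0.65·0.7459 + 0.4·0.0807; P(aggressive) ≈ 0.0773, P(balanced) ≈ 0.8651, P(conservative) ≈ 0.0576
After 'fold-or-call': normaliser = 0.25·0.0773 + 0.65·0.8651 + 0.4·0.0576; P(aggressive) ≈ 0.0320, P(balanced) ≈ 0.9299, P(conservative) ≈ 0.0381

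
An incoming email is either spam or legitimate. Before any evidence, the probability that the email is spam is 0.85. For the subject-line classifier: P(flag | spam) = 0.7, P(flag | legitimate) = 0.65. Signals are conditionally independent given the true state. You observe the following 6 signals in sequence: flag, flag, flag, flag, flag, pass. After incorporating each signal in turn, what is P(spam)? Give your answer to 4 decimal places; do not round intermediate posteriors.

After 'flag': P(spam) = 0.7·0.8500 / (0.7·0.8500 + 0.65·0.1500) ≈ 0.8592
After 'flag': P(spam) = 0.7·0.8592 / (0.7·0.8592 + 0.65·0.1408) ≈ 0.8679
After 'flag': P(spam) = 0.7·0.8679 / (0.7·0.8679 + 0.65·0.1321) ≈ 0.8762
After 'flag': P(spam) = 0.7·0.8762 / (0.7·0.8762 + 0.65·0.1238) ≈ 0.8840
After 'flag': P(spam) = 0.7·0.8840 / (0.7·0.8840 + 0.65·0.1160) ≈ 0.8914
After 'pass': P(spam) = 0.3·0.8914 / (0.3·0.8914 + 0.35·0.1086) ≈ 0.8756

0.8756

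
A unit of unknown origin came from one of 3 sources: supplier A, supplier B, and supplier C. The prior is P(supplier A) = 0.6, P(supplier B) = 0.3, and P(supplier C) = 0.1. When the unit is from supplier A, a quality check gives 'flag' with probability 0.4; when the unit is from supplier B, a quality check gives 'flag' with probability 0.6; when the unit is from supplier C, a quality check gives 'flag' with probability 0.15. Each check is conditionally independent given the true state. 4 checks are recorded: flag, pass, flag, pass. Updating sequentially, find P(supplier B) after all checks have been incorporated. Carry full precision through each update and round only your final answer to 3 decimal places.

After 'flag': normaliser = 0.4·0.6000 + 0.6·0.3000 + 0.15·0.1000; P(supplier A) ≈ 0.5517, P(supplier B) ≈ 0.4138, P(supplier C) ≈ 0.0345
After 'pass': normaliser = 0.6·0.5517 + 0.4·0.4138 + 0.85·0.0345; P(supplier A) ≈ 0.6295, P(supplier B) ≈ 0.3148, P(supplier C) ≈ 0.0557
After 'flag': normaliser = 0.4·0.6295 + 0.6·0.3148 + 0.15·0.0557; P(supplier A) ≈ 0.5608, P(supplier B) ≈ 0.4206, P(supplier C) ≈ 0.0186
After 'pass': normaliser = 0.6·0.5608 + 0.4·0.4206 + 0.85·0.0186; P(supplier A) ≈ 0.6464, P(supplier B) ≈ 0.3232, P(supplier C) ≈ 0.0304

0.323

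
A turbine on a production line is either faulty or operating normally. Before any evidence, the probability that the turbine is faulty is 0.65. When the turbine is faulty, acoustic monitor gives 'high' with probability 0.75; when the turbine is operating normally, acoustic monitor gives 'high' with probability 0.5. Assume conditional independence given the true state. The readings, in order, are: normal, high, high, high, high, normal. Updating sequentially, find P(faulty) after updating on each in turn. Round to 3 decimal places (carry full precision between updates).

After 'normal': P(faulty) = 0.25·0.6500 / (0.25·0.6500 + 0.5·0.3500) ≈ 0.4815
After 'high': P(faulty) = 0.75·0.4815 / (0.75·0.4815 + 0.5·0.5185) ≈ 0.5821
After 'high': P(faulty) = 0.75·0.5821 / (0.75·0.5821 + 0.5·0.4179) ≈ 0.6763
After 'high': P(faulty) = 0.75·0.6763 / (0.75·0.6763 + 0.5·0.3237) ≈ 0.7581
After 'high': P(faulty) = 0.75·0.7581 / (0.75·0.7581 + 0.5·0.2419) ≈ 0.8246
After 'normal': P(faulty) = 0.25·0.8246 / (0.25·0.8246 + 0.5·0.1754) ≈ 0.7015

0.702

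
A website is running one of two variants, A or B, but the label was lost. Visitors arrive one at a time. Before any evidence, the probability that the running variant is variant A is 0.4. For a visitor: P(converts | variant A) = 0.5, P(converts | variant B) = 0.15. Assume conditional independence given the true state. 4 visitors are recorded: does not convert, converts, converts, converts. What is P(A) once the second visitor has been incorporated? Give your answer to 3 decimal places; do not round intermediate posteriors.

After 'does not convert': P(A) = 0.5·0.4000 / (0.5·0.4000 + 0.85·0.6000) ≈ 0.2817
After 'converts': P(A) = 0.5·0.2817 / (0.5·0.2817 + 0.15·0.7183) ≈ 0.5666

0.567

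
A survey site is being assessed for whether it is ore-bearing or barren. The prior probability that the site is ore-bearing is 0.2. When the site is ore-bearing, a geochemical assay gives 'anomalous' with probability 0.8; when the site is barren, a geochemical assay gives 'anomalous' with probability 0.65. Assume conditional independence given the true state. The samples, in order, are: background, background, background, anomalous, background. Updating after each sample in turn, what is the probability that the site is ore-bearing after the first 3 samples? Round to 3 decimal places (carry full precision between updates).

Apply Bayes' rule sequentially, carrying P(ore) forward.
After 'background': P(ore) = 0.2·0.2000 / (0.2·0.2000 + 0.35·0.8000) ≈ 0.1250
After 'background': P(ore) = 0.2·0.1250 / (0.2·0.1250 + 0.35·0.8750) ≈ 0.0755
After 'background': P(ore) = 0.2·0.0755 / (0.2·0.0755 + 0.35·0.9245) ≈ 0.0446

0.045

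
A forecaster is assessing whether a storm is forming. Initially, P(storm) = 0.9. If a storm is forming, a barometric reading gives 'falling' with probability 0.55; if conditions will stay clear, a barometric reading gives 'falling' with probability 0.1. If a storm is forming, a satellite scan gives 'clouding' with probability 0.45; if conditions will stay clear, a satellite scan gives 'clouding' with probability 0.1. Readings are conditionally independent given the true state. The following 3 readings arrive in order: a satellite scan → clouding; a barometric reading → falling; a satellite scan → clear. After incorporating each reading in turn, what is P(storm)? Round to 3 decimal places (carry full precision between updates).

Apply Bayes' rule sequentially, carrying P(storm) forward.
After a satellite scan='clouding': P(storm) = 0.45·0.9000 / (0.45·0.9000 + 0.1·0.1000) ≈ 0.9759
After a barometric reading='falling': P(storm) = 0.55·0.9759 / (0.55·0.9759 + 0.1·0.0241) ≈ 0.9955
After a satellite scan='clear': P(storm) = 0.55·0.9955 / (0.55·0.9955 + 0.9·0.0045) ≈ 0.9927

0.993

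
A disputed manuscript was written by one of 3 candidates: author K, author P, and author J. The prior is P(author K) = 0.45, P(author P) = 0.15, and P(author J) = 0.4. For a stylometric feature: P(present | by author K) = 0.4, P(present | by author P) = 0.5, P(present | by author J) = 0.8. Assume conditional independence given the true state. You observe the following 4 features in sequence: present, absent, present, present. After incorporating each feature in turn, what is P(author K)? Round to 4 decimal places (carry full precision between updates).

After 'present': normaliser = 0.4·0.4500 + 0.5·0.1500 + 0.8·0.4000; P(author K) ≈ 0.3130, P(author P) ≈ 0.1304, P(author J) ≈ 0.5565
After 'absent': normaliser = 0.6·0.3130 + 0.5·0.1304 + 0.2·0.5565; P(author K) ≈ 0.5155, P(author P) ≈ 0.1790, P(author J) ≈ 0.3055
After 'present': normaliser = 0.4·0.5155 + 0.5·0.1790 + 0.8·0.3055; P(author K) ≈ 0.3818, P(author P) ≈ 0.1657, P(author J) ≈ 0.4525
After 'present': normaliser = 0.4·0.3818 + 0.5·0.1657 + 0.8·0.4525; P(author K) ≈ 0.2556, P(author P) ≈ 0.1387, P(author J) ≈ 0.6058

0.2556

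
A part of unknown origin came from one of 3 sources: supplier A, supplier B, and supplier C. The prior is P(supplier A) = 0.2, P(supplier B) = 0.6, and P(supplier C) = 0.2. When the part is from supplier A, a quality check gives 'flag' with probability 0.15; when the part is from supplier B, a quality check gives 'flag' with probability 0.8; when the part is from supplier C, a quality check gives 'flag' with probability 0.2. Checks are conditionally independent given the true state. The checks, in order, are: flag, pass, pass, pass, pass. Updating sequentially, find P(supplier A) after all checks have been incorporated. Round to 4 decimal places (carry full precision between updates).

0.4773

Each posterior becomes the prior for the next update.
After 'flag': normaliser = 0.15·0.2000 + 0.8·0.6000 + 0.2·0.2000; P(supplier A) ≈ 0.0545, P(supplier B) ≈ 0.8727, P(supplier C) ≈ 0.0727
After 'pass': normaliser = 0.85·0.0545 + 0.2·0.8727 + 0.8·0.0727; P(supplier A) ≈ 0.1661, P(supplier B) ≈ 0.6254, P(supplier C) ≈ 0.2085
After 'pass': normaliser = 0.85·0.1661 + 0.2·0.6254 + 0.8·0.2085; P(supplier A) ≈ 0.3261, P(supplier B) ≈ 0.2888, P(supplier C) ≈ 0.3851
After 'pass': normaliser = 0.85·0.3261 + 0.2·0.2888 + 0.8·0.3851; P(supplier A) ≈ 0.4310, P(supplier B) ≈ 0.0898, P(supplier C) ≈ 0.4791
After 'pass': normaliser = 0.85·0.4310 + 0.2·0.0898 + 0.8·0.4791; P(supplier A) ≈ 0.4773, P(supplier B) ≈ 0.0234, P(supplier C) ≈ 0.4993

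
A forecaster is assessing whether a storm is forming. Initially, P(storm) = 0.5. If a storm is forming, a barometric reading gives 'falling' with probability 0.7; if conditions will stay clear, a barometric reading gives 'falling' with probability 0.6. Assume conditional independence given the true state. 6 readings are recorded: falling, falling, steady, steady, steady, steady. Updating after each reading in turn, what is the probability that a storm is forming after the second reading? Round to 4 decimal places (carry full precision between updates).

0.5765

After 'falling': P(storm) = 0.7·0.5000 / (0.7·0.5000 + 0.6·0.5000) ≈ 0.5385
After 'falling': P(storm) = 0.7·0.5385 / (0.7·0.5385 + 0.6·0.4615) ≈ 0.5765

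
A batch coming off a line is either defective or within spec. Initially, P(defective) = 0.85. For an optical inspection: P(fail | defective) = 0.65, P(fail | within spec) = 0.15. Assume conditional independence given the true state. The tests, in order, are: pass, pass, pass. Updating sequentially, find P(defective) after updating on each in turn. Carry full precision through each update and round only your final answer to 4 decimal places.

0.2835

Each posterior becomes the prior for the next update.
After 'pass': P(defective) = 0.35·0.8500 / (0.35·0.8500 + 0.85·0.1500) ≈ 0.7000
After 'pass': P(defective) = 0.35·0.7000 / (0.35·0.7000 + 0.85·0.3000) ≈ 0.4900
After 'pass': P(defective) = 0.35·0.4900 / (0.35·0.4900 + 0.85·0.5100) ≈ 0.2835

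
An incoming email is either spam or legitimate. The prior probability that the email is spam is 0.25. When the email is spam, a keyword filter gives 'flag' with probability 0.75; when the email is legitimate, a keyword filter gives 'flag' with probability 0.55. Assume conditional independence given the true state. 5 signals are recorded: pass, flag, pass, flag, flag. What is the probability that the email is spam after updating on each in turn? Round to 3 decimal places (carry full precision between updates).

0.207

After 'pass': P(spam) = 0.25·0.2500 / (0.25·0.2500 + 0.45·0.7500) ≈ 0.1562
After 'flag': P(spam) = 0.75·0.1562 / (0.75·0.1562 + 0.55·0.8438) ≈ 0.2016
After 'pass': P(spam) = 0.25·0.2016 / (0.25·0.2016 + 0.45·0.7984) ≈ 0.1230
After 'flag': P(spam) = 0.75·0.1230 / (0.75·0.1230 + 0.55·0.8770) ≈ 0.1606
After 'flag': P(spam) = 0.75·0.1606 / (0.75·0.1606 + 0.55·0.8394) ≈ 0.2069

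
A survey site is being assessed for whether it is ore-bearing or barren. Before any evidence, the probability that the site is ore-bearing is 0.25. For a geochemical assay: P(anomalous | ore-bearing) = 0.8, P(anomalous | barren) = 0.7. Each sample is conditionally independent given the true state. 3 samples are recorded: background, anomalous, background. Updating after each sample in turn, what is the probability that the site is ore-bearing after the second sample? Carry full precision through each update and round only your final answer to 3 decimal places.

0.203

After 'background': P(ore) = 0.2·0.2500 / (0.2·0.2500 + 0.3·0.7500) ≈ 0.1818
After 'anomalous': P(ore) = 0.8·0.1818 / (0.8·0.1818 + 0.7·0.8182) ≈ 0.2025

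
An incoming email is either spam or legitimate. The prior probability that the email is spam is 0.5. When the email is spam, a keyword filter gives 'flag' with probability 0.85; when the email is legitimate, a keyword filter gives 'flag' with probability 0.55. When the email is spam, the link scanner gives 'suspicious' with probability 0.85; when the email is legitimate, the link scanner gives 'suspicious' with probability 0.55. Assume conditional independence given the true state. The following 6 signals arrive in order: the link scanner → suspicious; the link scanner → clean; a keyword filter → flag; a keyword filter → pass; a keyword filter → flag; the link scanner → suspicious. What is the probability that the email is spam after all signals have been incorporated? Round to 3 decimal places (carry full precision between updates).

0.388

After the link scanner='suspicious': P(spam) = 0.85·0.5000 / (0.85·0.5000 + 0.55·0.5000) ≈ 0.6071
After the link scanner='clean': P(spam) = 0.15·0.6071 / (0.15·0.6071 + 0.45·0.3929) ≈ 0.3400
After a keyword filter='flag': P(spam) = 0.85·0.3400 / (0.85·0.3400 + 0.55·0.6600) ≈ 0.4433
After a keyword filter='pass': P(spam) = 0.15·0.4433 / (0.15·0.4433 + 0.45·0.5567) ≈ 0.2097
After a keyword filter='flag': P(spam) = 0.85·0.2097 / (0.85·0.2097 + 0.55·0.7903) ≈ 0.2908
After the link scanner='suspicious': P(spam) = 0.85·0.2908 / (0.85·0.2908 + 0.55·0.7092) ≈ 0.3879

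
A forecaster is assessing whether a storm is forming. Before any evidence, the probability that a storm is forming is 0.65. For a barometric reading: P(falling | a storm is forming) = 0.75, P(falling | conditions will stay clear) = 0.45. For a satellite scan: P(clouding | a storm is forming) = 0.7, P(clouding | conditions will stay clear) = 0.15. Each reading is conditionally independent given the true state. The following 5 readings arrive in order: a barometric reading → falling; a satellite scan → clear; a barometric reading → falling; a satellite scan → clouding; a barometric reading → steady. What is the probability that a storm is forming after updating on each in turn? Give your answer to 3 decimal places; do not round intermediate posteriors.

Each posterior becomes the prior for the next update.
After a barometric reading='falling': P(storm) = 0.75·0.6500 / (0.75·0.6500 + 0.45·0.3500) ≈ 0.7558
After a satellite scan='clear': P(storm) = 0.3·0.7558 / (0.3·0.7558 + 0.85·0.2442) ≈ 0.5221
After a barometric reading='falling': P(storm) = 0.75·0.5221 / (0.75·0.5221 + 0.45·0.4779) ≈ 0.6455
After a satellite scan='clouding': P(storm) = 0.7·0.6455 / (0.7·0.6455 + 0.15·0.3545) ≈ 0.8947
After a barometric reading='steady': P(storm) = 0.25·0.8947 / (0.25·0.8947 + 0.55·0.1053) ≈ 0.7943

0.794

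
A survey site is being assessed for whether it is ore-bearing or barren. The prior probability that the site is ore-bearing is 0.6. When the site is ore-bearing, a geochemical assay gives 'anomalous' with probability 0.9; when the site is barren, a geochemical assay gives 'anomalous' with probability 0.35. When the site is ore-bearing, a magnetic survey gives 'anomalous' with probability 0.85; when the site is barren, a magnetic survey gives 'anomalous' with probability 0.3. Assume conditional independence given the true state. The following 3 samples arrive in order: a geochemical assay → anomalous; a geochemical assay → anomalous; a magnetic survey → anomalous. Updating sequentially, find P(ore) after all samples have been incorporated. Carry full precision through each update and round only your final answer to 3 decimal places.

Each posterior becomes the prior for the next update.
After a geochemical assay='anomalous': P(ore) = 0.9·0.6000 / (0.9·0.6000 + 0.35·0.4000) ≈ 0.7941
After a geochemical assay='anomalous': P(ore) = 0.9·0.7941 / (0.9·0.7941 + 0.35·0.2059) ≈ 0.9084
After a magnetic survey='anomalous': P(ore) = 0.85·0.9084 / (0.85·0.9084 + 0.3·0.0916) ≈ 0.9656

0.966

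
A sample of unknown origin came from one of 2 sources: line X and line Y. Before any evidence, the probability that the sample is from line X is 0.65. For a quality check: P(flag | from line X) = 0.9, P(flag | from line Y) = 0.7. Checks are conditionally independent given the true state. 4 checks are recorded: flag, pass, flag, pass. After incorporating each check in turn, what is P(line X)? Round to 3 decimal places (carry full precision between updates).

0.254

After 'flag': P(line X) = 0.9·0.6500 / (0.9·0.6500 + 0.7·0.3500) ≈ 0.7048
After 'pass': P(line X) = 0.1·0.7048 / (0.1·0.7048 + 0.3·0.2952) ≈ 0.4432
After 'flag': P(line X) = 0.9·0.4432 / (0.9·0.4432 + 0.7·0.5568) ≈ 0.5058
After 'pass': P(line X) = 0.1·0.5058 / (0.1·0.5058 + 0.3·0.4942) ≈ 0.2543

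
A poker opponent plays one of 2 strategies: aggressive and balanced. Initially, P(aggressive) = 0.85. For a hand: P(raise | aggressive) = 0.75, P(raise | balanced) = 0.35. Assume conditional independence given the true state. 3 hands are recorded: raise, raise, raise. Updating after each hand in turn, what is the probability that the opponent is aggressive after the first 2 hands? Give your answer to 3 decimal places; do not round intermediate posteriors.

0.963

Apply Bayes' rule sequentially, carrying P(aggressive) forward.
After 'raise': P(aggressive) = 0.75·0.8500 / (0.75·0.8500 + 0.35·0.1500) ≈ 0.9239
After 'raise': P(aggressive) = 0.75·0.9239 / (0.75·0.9239 + 0.35·0.0761) ≈ 0.9630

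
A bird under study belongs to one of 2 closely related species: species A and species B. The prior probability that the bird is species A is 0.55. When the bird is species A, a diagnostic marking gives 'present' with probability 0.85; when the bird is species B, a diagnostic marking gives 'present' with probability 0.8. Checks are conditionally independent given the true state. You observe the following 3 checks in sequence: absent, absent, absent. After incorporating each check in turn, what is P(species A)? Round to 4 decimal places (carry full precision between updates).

0.3402

After 'absent': P(species A) = 0.15·0.5500 / (0.15·0.5500 + 0.2·0.4500) ≈ 0.4783
After 'absent': P(species A) = 0.15·0.4783 / (0.15·0.4783 + 0.2·0.5217) ≈ 0.4074
After 'absent': P(species A) = 0.15·0.4074 / (0.15·0.4074 + 0.2·0.5926) ≈ 0.3402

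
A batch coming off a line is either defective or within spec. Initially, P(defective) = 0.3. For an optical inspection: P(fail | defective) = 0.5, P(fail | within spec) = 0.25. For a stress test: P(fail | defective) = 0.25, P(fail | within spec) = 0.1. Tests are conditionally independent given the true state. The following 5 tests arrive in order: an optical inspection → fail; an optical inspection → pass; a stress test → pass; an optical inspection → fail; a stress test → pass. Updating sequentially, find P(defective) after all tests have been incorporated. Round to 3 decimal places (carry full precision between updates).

0.442

After an optical inspection='fail': P(defective) = 0.5·0.3000 / (0.5·0.3000 + 0.25·0.7000) ≈ 0.4615
After an optical inspection='pass': P(defective) = 0.5·0.4615 / (0.5·0.4615 + 0.75·0.5385) ≈ 0.3636
After a stress test='pass': P(defective) = 0.75·0.3636 / (0.75·0.3636 + 0.9·0.6364) ≈ 0.3226
After an optical inspection='fail': P(defective) = 0.5·0.3226 / (0.5·0.3226 + 0.25·0.6774) ≈ 0.4878
After a stress test='pass': P(defective) = 0.75·0.4878 / (0.75·0.4878 + 0.9·0.5122) ≈ 0.4425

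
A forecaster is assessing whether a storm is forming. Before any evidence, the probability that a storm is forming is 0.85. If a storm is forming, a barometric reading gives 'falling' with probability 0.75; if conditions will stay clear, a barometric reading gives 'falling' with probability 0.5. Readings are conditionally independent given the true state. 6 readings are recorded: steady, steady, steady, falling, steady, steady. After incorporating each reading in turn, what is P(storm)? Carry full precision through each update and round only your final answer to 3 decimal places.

Each posterior becomes the prior for the next update.
After 'steady': P(storm) = 0.25·0.8500 / (0.25·0.8500 + 0.5·0.1500) ≈ 0.7391
After 'steady': P(storm) = 0.25·0.7391 / (0.25·0.7391 + 0.5·0.2609) ≈ 0.5862
After 'steady': P(storm) = 0.25·0.5862 / (0.25·0.5862 + 0.5·0.4138) ≈ 0.4146
After 'falling': P(storm) = 0.75·0.4146 / (0.75·0.4146 + 0.5·0.5854) ≈ 0.5152
After 'steady': P(storm) = 0.25·0.5152 / (0.25·0.5152 + 0.5·0.4848) ≈ 0.3469
After 'steady': P(storm) = 0.25·0.3469 / (0.25·0.3469 + 0.5·0.6531) ≈ 0.2099

0.210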